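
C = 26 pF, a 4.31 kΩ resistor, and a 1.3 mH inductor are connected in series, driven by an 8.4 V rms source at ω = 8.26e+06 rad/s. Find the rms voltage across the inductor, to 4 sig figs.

12.10 V

X_L = ωL = 10740 Ω
X_C = 1/(ωC) = 4656 Ω
Net reactance X = X_L − X_C = 6082 Ω
Z = 4310 + j6082 Ω
|Z| = √(4310² + 6082²) = 7454 Ω
I = V/|Z| = 1.127 mA
V_L = I·|Z_L| = 0.001127 × 10740 = 12.10 V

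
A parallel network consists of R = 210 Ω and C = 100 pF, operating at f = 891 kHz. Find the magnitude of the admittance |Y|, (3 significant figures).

ω = 2πf = 5.598e+06 rad/s
X_C = 1/(ωC) = 1790 Ω
Parallel: admittances add. Y = 1/R + jωC
Y = (0.00476 + j0.000560) S
|Y| = 0.00479 S → |Z| = 1/|Y| = 209 Ω, ∠Z = −∠Y = -6.71°

4.79 mS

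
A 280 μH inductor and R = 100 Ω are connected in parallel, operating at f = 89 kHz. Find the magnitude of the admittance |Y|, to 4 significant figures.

11.87 mS

ω = 2πf = 559200 rad/s
X_L = ωL = 156.6 Ω
Parallel: admittances add. Y = 1/R + 1/(jωL)
Y = (0.01000 − j0.006387) S
|Y| = 0.01187 S → |Z| = 1/|Y| = 84.28 Ω, ∠Z = −∠Y = 32.56°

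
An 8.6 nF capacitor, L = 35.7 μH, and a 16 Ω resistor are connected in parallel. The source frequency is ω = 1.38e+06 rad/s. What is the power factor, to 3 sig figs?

X_L = ωL = 49.3 Ω
X_C = 1/(ωC) = 84.3 Ω
Parallel: admittances add. Y = 1/R + 1/(jωL) + jωC
Y = (0.0625 − j0.00843) S
|Y| = 0.0631 S → |Z| = 1/|Y| = 15.9 Ω, ∠Z = −∠Y = 7.68°
cos φ = cos(7.68°) = 0.991

0.991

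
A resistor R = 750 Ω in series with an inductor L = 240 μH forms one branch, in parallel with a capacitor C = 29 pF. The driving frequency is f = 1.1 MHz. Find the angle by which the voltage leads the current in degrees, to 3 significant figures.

ω = 2πf = 6.912e+06 rad/s
X_L = ωL = 1660 Ω
X_C = 1/(ωC) = 4990 Ω
Branch 1 (R+jX_L): Z₁ = 750 + j1660 Ω, |Z₁| = 1820 Ω
Branch 2 (−jX_C): Z₂ = −j4990 Ω
Parallel: Z = Z₁Z₂/(Z₁+Z₂), |Z| = 2660 Ω, ∠Z = 53.0°

53.0°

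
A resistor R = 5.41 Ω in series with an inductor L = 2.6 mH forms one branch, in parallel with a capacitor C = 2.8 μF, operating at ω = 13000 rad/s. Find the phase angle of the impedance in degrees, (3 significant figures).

X_L = ωL = 33.8 Ω
X_C = 1/(ωC) = 27.5 Ω
Branch 1 (R+jX_L): Z₁ = 5.41 + j33.8 Ω, |Z₁| = 34.2 Ω
Branch 2 (−jX_C): Z₂ = −j27.5 Ω
Parallel: Z = Z₁Z₂/(Z₁+Z₂), |Z| = 113 Ω, ∠Z = -58.6°

-58.6°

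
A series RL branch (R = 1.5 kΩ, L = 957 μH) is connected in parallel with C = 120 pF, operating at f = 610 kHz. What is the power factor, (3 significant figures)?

ω = 2πf = 3.833e+06 rad/s
X_L = ωL = 3670 Ω
X_C = 1/(ωC) = 2170 Ω
Branch 1 (R+jX_L): Z₁ = 1500 + j3670 Ω, |Z₁| = 3960 Ω
Branch 2 (−jX_C): Z₂ = −j2170 Ω
Parallel: Z = Z₁Z₂/(Z₁+Z₂), |Z| = 4070 Ω, ∠Z = -67.1°
cos φ = cos(-67.1°) = 0.389

0.389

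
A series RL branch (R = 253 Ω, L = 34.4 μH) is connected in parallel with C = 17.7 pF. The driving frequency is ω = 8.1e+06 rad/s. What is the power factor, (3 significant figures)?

0.700

X_L = ωL = 279 Ω
X_C = 1/(ωC) = 6970 Ω
Branch 1 (R+jX_L): Z₁ = 253 + j279 Ω, |Z₁| = 376 Ω
Branch 2 (−jX_C): Z₂ = −j6970 Ω
Parallel: Z = Z₁Z₂/(Z₁+Z₂), |Z| = 392 Ω, ∠Z = 45.6°
cos φ = cos(45.6°) = 0.700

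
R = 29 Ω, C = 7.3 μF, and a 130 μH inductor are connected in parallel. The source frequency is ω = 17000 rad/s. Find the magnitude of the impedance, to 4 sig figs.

3.029 Ω

X_L = ωL = 2.210 Ω
X_C = 1/(ωC) = 8.058 Ω
Parallel: admittances add. Y = 1/R + 1/(jωL) + jωC
Y = (0.03448 − j0.3284) S
|Y| = 0.3302 S → |Z| = 1/|Y| = 3.029 Ω, ∠Z = −∠Y = 84.01°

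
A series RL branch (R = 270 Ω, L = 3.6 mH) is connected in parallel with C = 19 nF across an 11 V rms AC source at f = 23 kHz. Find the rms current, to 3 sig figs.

ω = 2πf = 144500 rad/s
X_L = ωL = 520 Ω
X_C = 1/(ωC) = 364 Ω
Branch 1 (R+jX_L): Z₁ = 270 + j520 Ω, |Z₁| = 586 Ω
Branch 2 (−jX_C): Z₂ = −j364 Ω
Parallel: Z = Z₁Z₂/(Z₁+Z₂), |Z| = 685 Ω, ∠Z = -57.5°
I = V/|Z| = 11/685 = 16.1 mA

16.1 mA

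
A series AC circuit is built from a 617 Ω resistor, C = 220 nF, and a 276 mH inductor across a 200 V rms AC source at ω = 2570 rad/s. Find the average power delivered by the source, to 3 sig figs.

16.4 W

X_L = ωL = 709 Ω
X_C = 1/(ωC) = 1770 Ω
Net reactance X = X_L − X_C = -1060 Ω
Z = 617 − j1060 Ω
|Z| = √(617² + 1060²) = 1230 Ω
∠Z = arctan(-1060/617) = -59.8°
I = V/|Z| = 163 mA
P = VI cos φ = 200 × 0.163 × cos(-59.8°) = 16.4 W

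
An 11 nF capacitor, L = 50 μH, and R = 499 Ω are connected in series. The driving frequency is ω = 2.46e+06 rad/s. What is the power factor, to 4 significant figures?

X_L = ωL = 123.0 Ω
X_C = 1/(ωC) = 36.95 Ω
Net reactance X = X_L − X_C = 86.05 Ω
Z = 499.0 + j86.05 Ω
|Z| = √(499.0² + 86.05²) = 506.4 Ω
∠Z = arctan(86.05/499.0) = 9.784°
cos φ = cos(9.784°) = 0.9855

0.9855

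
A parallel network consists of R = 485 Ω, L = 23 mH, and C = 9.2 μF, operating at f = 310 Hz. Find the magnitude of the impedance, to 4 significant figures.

205.7 Ω

ω = 2πf = 1948 rad/s
X_L = ωL = 44.80 Ω
X_C = 1/(ωC) = 55.80 Ω
Parallel: admittances add. Y = 1/R + 1/(jωL) + jωC
Y = (0.002062 − j0.004402) S
|Y| = 0.004861 S → |Z| = 1/|Y| = 205.7 Ω, ∠Z = −∠Y = 64.90°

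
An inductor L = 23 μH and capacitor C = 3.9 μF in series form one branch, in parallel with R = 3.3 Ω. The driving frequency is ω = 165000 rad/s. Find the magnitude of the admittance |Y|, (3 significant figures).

X_L = ωL = 3.79 Ω
X_C = 1/(ωC) = 1.55 Ω
Branch 1: Z₁ = R = 3.30 Ω
Branch 2 (series LC): Z₂ = j(X_L − X_C) = j2.24 Ω
Parallel: Z = Z₁Z₂/(Z₁+Z₂), |Z| = 1.85 Ω, ∠Z = 55.8°
|Y| = 1/|Z| = 539 mS

539 mS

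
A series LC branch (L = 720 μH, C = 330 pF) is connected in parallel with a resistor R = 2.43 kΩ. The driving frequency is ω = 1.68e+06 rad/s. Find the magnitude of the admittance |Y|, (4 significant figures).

1.733 mS

X_L = ωL = 1210 Ω
X_C = 1/(ωC) = 1804 Ω
Branch 1: Z₁ = R = 2430 Ω
Branch 2 (series LC): Z₂ = j(X_L − X_C) = −j594.2 Ω
Parallel: Z = Z₁Z₂/(Z₁+Z₂), |Z| = 577.2 Ω, ∠Z = -76.26°
|Y| = 1/|Z| = 1.733 mS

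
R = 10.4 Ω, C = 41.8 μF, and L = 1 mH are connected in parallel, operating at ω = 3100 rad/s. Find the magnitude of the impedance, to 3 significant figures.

4.64 Ω

X_L = ωL = 3.10 Ω
X_C = 1/(ωC) = 7.72 Ω
Parallel: admittances add. Y = 1/R + 1/(jωL) + jωC
Y = (0.0962 − j0.193) S
|Y| = 0.216 S → |Z| = 1/|Y| = 4.64 Ω, ∠Z = −∠Y = 63.5°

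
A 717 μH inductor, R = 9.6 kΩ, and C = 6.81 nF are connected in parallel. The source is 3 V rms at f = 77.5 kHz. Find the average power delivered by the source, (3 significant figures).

ω = 2πf = 486900 rad/s
X_L = ωL = 349 Ω
X_C = 1/(ωC) = 302 Ω
Parallel: admittances add. Y = 1/R + 1/(jωL) + jωC
Y = (0.000104 + j0.000452) S
|Y| = 0.000464 S → |Z| = 1/|Y| = 2160 Ω, ∠Z = −∠Y = -77.0°
I = V/|Z| = 1.39 mA
P = VI cos φ = 3 × 0.00139 × cos(-77.0°) = 937 μW

937 μW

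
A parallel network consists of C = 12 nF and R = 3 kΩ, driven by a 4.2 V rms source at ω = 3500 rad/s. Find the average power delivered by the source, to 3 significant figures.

X_C = 1/(ωC) = 23800 Ω
Parallel: admittances add. Y = 1/R + jωC
Y = (0.000333 + j4.2e-05) S
|Y| = 0.000336 S → |Z| = 1/|Y| = 2980 Ω, ∠Z = −∠Y = -7.18°
I = V/|Z| = 1.41 mA
P = VI cos φ = 4.2 × 0.00141 × cos(-7.18°) = 5.88 mW

5.88 mW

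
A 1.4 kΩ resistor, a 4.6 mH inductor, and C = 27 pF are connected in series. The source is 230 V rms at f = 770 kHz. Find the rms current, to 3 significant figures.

ω = 2πf = 4.838e+06 rad/s
X_L = ωL = 22300 Ω
X_C = 1/(ωC) = 7660 Ω
Net reactance X = X_L − X_C = 14600 Ω
Z = 1400 + j14600 Ω
|Z| = √(1400² + 14600²) = 14700 Ω
I = V/|Z| = 230/14700 = 15.7 mA

15.7 mA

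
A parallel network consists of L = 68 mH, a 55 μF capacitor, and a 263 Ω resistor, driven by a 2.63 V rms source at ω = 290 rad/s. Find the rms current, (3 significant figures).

92.0 mA

X_L = ωL = 19.7 Ω
X_C = 1/(ωC) = 62.7 Ω
Parallel: admittances add. Y = 1/R + 1/(jωL) + jωC
Y = (0.00380 − j0.0348) S
|Y| = 0.0350 S → |Z| = 1/|Y| = 28.6 Ω, ∠Z = −∠Y = 83.8°
I = V/|Z| = 2.63/28.6 = 92.0 mA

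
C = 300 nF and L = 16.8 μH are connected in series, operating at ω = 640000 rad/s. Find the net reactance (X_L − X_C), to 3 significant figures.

5.54 Ω

X_L = ωL = 10.8 Ω
X_C = 1/(ωC) = 5.21 Ω
X = 10.8 − 5.21 = 5.54 Ω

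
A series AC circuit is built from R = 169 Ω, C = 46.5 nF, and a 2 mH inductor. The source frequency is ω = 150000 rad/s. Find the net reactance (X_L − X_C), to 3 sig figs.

157 Ω

X_L = ωL = 300 Ω
X_C = 1/(ωC) = 143 Ω
X = 300 − 143 = 157 Ω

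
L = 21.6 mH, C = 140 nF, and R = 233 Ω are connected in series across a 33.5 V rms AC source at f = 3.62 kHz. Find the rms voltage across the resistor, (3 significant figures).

ω = 2πf = 22750 rad/s
X_L = ωL = 491 Ω
X_C = 1/(ωC) = 314 Ω
Net reactance X = X_L − X_C = 177 Ω
Z = 233 + j177 Ω
|Z| = √(233² + 177²) = 293 Ω
I = V/|Z| = 114 mA
V_R = I·|Z_R| = 0.114 × 233 = 26.7 V

26.7 V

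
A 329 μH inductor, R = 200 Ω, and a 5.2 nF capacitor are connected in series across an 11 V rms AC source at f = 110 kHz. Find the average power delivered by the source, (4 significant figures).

568.3 mW

ω = 2πf = 691200 rad/s
X_L = ωL = 227.4 Ω
X_C = 1/(ωC) = 278.2 Ω
Net reactance X = X_L − X_C = -50.85 Ω
Z = 200.0 − j50.85 Ω
|Z| = √(200.0² + 50.85²) = 206.4 Ω
∠Z = arctan(-50.85/200.0) = -14.27°
I = V/|Z| = 53.30 mA
P = VI cos φ = 11 × 0.05330 × cos(-14.27°) = 568.3 mW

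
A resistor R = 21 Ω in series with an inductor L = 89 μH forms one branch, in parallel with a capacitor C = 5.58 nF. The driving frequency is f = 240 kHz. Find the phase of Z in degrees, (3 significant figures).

ω = 2πf = 1.508e+06 rad/s
X_L = ωL = 134 Ω
X_C = 1/(ωC) = 119 Ω
Branch 1 (R+jX_L): Z₁ = 21.0 + j134 Ω, |Z₁| = 136 Ω
Branch 2 (−jX_C): Z₂ = −j119 Ω
Parallel: Z = Z₁Z₂/(Z₁+Z₂), |Z| = 620 Ω, ∠Z = -45.1°

-45.1°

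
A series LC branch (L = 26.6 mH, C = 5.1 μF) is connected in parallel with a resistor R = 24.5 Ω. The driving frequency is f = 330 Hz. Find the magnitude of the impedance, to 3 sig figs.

ω = 2πf = 2073 rad/s
X_L = ωL = 55.2 Ω
X_C = 1/(ωC) = 94.6 Ω
Branch 1: Z₁ = R = 24.5 Ω
Branch 2 (series LC): Z₂ = j(X_L − X_C) = −j39.4 Ω
Parallel: Z = Z₁Z₂/(Z₁+Z₂), |Z| = 20.8 Ω, ∠Z = -31.9°

20.8 Ω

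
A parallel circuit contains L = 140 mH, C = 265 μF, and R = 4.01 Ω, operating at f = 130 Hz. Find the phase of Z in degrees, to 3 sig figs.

ω = 2πf = 816.8 rad/s
X_L = ωL = 114 Ω
X_C = 1/(ωC) = 4.62 Ω
Parallel: admittances add. Y = 1/R + 1/(jωL) + jωC
Y = (0.249 + j0.208) S
|Y| = 0.325 S → |Z| = 1/|Y| = 3.08 Ω, ∠Z = −∠Y = -39.8°

-39.8°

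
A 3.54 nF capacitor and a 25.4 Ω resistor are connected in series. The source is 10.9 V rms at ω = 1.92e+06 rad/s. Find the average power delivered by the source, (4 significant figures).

X_C = 1/(ωC) = 147.1 Ω
Z = 25.40 − j147.1 Ω
|Z| = √(25.40² + 147.1²) = 149.3 Ω
∠Z = arctan(-147.1/25.40) = -80.21°
I = V/|Z| = 73.01 mA
P = VI cos φ = 10.9 × 0.07301 × cos(-80.21°) = 135.4 mW

135.4 mW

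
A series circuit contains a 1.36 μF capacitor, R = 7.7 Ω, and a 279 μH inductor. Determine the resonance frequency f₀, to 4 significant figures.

8.170 kHz

ω₀ = 1/√(LC) = 1/√(0.000279 × 1.36e-06) = 51340 rad/s
f₀ = ω₀/(2π) = 8.170 kHz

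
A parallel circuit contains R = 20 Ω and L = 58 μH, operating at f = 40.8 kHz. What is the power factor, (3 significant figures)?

ω = 2πf = 256400 rad/s
X_L = ωL = 14.9 Ω
Parallel: admittances add. Y = 1/R + 1/(jωL)
Y = (0.0500 − j0.0673) S
|Y| = 0.0838 S → |Z| = 1/|Y| = 11.9 Ω, ∠Z = −∠Y = 53.4°
cos φ = cos(53.4°) = 0.597

0.597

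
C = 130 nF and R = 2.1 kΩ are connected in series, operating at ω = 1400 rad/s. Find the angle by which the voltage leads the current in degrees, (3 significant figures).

X_C = 1/(ωC) = 5490 Ω
Z = 2100 − j5490 Ω
|Z| = √(2100² + 5490²) = 5880 Ω
∠Z = arctan(-5490/2100) = -69.1°

-69.1°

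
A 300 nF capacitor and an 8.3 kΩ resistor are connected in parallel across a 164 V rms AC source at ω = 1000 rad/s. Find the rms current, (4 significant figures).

X_C = 1/(ωC) = 3333 Ω
Parallel: admittances add. Y = 1/R + jωC
Y = (0.0001205 + j0.0003000) S
|Y| = 0.0003233 S → |Z| = 1/|Y| = 3093 Ω, ∠Z = −∠Y = -68.12°
I = V/|Z| = 164/3093 = 53.02 mA

53.02 mA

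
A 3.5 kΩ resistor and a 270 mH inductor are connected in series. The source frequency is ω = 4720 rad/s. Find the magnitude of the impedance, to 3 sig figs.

X_L = ωL = 1270 Ω
Z = 3500 + j1270 Ω
|Z| = √(3500² + 1270²) = 3720 Ω

3720 Ω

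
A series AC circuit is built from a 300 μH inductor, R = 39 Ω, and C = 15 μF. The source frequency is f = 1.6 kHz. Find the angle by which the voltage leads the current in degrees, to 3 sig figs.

ω = 2πf = 10050 rad/s
X_L = ωL = 3.02 Ω
X_C = 1/(ωC) = 6.63 Ω
Net reactance X = X_L − X_C = -3.62 Ω
Z = 39.0 − j3.62 Ω
|Z| = √(39.0² + 3.62²) = 39.2 Ω
∠Z = arctan(-3.62/39.0) = -5.30°

-5.30°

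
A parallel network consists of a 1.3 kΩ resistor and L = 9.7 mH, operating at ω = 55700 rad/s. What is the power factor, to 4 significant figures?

X_L = ωL = 540.3 Ω
Parallel: admittances add. Y = 1/R + 1/(jωL)
Y = (0.0007692 − j0.001851) S
|Y| = 0.002004 S → |Z| = 1/|Y| = 498.9 Ω, ∠Z = −∠Y = 67.43°
cos φ = cos(67.43°) = 0.3838

0.3838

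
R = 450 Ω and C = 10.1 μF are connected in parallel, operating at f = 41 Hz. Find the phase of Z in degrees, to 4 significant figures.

ω = 2πf = 257.6 rad/s
X_C = 1/(ωC) = 384.3 Ω
Parallel: admittances add. Y = 1/R + jωC
Y = (0.002222 + j0.002602) S
|Y| = 0.003422 S → |Z| = 1/|Y| = 292.3 Ω, ∠Z = −∠Y = -49.50°

-49.50°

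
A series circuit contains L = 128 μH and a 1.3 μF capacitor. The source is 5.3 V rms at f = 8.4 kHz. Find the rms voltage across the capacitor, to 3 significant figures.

9.88 V

ω = 2πf = 52780 rad/s
X_L = ωL = 6.76 Ω
X_C = 1/(ωC) = 14.6 Ω
Net reactance X = X_L − X_C = -7.82 Ω
Z = − j7.82 Ω
|Z| = √(0² + 7.82²) = 7.82 Ω
I = V/|Z| = 678 mA
V_C = I·|Z_C| = 0.678 × 14.6 = 9.88 V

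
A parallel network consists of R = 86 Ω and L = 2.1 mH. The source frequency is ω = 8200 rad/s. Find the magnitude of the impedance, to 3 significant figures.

X_L = ωL = 17.2 Ω
Parallel: admittances add. Y = 1/R + 1/(jωL)
Y = (0.0116 − j0.0581) S
|Y| = 0.0592 S → |Z| = 1/|Y| = 16.9 Ω, ∠Z = −∠Y = 78.7°

16.9 Ω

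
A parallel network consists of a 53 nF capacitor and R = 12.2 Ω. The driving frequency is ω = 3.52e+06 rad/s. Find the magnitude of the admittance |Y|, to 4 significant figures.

X_C = 1/(ωC) = 5.360 Ω
Parallel: admittances add. Y = 1/R + jωC
Y = (0.08197 + j0.1866) S
|Y| = 0.2038 S → |Z| = 1/|Y| = 4.907 Ω, ∠Z = −∠Y = -66.28°

203.8 mS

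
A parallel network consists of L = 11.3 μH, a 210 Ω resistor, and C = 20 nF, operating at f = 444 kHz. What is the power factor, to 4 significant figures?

0.1941

ω = 2πf = 2.79e+06 rad/s
X_L = ωL = 31.52 Ω
X_C = 1/(ωC) = 17.92 Ω
Parallel: admittances add. Y = 1/R + 1/(jωL) + jωC
Y = (0.004762 + j0.02407) S
|Y| = 0.02454 S → |Z| = 1/|Y| = 40.75 Ω, ∠Z = −∠Y = -78.81°
cos φ = cos(-78.81°) = 0.1941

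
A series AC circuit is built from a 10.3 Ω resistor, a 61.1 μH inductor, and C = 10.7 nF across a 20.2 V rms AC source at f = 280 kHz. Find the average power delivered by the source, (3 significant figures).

ω = 2πf = 1.759e+06 rad/s
X_L = ωL = 107 Ω
X_C = 1/(ωC) = 53.1 Ω
Net reactance X = X_L − X_C = 54.4 Ω
Z = 10.3 + j54.4 Ω
|Z| = √(10.3² + 54.4²) = 55.3 Ω
∠Z = arctan(54.4/10.3) = 79.3°
I = V/|Z| = 365 mA
P = VI cos φ = 20.2 × 0.365 × cos(79.3°) = 1.37 W

1.37 W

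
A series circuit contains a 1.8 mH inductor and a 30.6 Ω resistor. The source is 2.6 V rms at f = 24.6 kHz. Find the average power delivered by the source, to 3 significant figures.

ω = 2πf = 154600 rad/s
X_L = ωL = 278 Ω
Z = 30.6 + j278 Ω
|Z| = √(30.6² + 278²) = 280 Ω
∠Z = arctan(278/30.6) = 83.7°
I = V/|Z| = 9.29 mA
P = VI cos φ = 2.6 × 0.00929 × cos(83.7°) = 2.64 mW

2.64 mW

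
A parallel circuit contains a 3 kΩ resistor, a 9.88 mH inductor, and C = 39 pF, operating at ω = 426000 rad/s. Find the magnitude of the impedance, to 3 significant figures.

2500 Ω

X_L = ωL = 4210 Ω
X_C = 1/(ωC) = 60200 Ω
Parallel: admittances add. Y = 1/R + 1/(jωL) + jωC
Y = (0.000333 − j0.000221) S
|Y| = 0.000400 S → |Z| = 1/|Y| = 2500 Ω, ∠Z = −∠Y = 33.5°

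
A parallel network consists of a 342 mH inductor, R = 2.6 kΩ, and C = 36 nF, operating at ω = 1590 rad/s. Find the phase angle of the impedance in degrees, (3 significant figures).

X_L = ωL = 544 Ω
X_C = 1/(ωC) = 17500 Ω
Parallel: admittances add. Y = 1/R + 1/(jωL) + jωC
Y = (0.000385 − j0.00178) S
|Y| = 0.00182 S → |Z| = 1/|Y| = 549 Ω, ∠Z = −∠Y = 77.8°

77.8°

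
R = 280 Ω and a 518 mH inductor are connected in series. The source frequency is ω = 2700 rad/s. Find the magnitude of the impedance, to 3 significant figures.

X_L = ωL = 1400 Ω
Z = 280 + j1400 Ω
|Z| = √(280² + 1400²) = 1430 Ω

1430 Ω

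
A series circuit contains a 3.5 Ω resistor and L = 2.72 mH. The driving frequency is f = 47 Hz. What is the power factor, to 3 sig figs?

ω = 2πf = 295.3 rad/s
X_L = ωL = 0.803 Ω
Z = 3.50 + j0.803 Ω
|Z| = √(3.50² + 0.803²) = 3.59 Ω
∠Z = arctan(0.803/3.50) = 12.9°
cos φ = cos(12.9°) = 0.975

0.975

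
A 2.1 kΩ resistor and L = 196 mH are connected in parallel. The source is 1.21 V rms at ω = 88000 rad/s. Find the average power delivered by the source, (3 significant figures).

697 μW

X_L = ωL = 17200 Ω
Parallel: admittances add. Y = 1/R + 1/(jωL)
Y = (0.000476 − j5.8e-05) S
|Y| = 0.000480 S → |Z| = 1/|Y| = 2080 Ω, ∠Z = −∠Y = 6.94°
I = V/|Z| = 580 μA
P = VI cos φ = 1.21 × 0.000580 × cos(6.94°) = 697 μW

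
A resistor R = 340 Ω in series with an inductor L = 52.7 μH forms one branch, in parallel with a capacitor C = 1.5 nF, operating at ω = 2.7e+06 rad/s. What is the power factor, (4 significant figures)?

0.6403

X_L = ωL = 142.3 Ω
X_C = 1/(ωC) = 246.9 Ω
Branch 1 (R+jX_L): Z₁ = 340.0 + j142.3 Ω, |Z₁| = 368.6 Ω
Branch 2 (−jX_C): Z₂ = −j246.9 Ω
Parallel: Z = Z₁Z₂/(Z₁+Z₂), |Z| = 255.8 Ω, ∠Z = -50.19°
cos φ = cos(-50.19°) = 0.6403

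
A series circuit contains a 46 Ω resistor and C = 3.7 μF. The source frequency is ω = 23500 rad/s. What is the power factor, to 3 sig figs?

X_C = 1/(ωC) = 11.5 Ω
Z = 46.0 − j11.5 Ω
|Z| = √(46.0² + 11.5²) = 47.4 Ω
∠Z = arctan(-11.5/46.0) = -14.0°
cos φ = cos(-14.0°) = 0.970

0.970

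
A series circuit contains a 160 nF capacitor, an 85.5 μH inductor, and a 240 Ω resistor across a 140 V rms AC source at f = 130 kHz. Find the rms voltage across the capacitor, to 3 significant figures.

4.32 V

ω = 2πf = 816800 rad/s
X_L = ωL = 69.8 Ω
X_C = 1/(ωC) = 7.65 Ω
Net reactance X = X_L − X_C = 62.2 Ω
Z = 240 + j62.2 Ω
|Z| = √(240² + 62.2²) = 248 Ω
I = V/|Z| = 565 mA
V_C = I·|Z_C| = 0.565 × 7.65 = 4.32 V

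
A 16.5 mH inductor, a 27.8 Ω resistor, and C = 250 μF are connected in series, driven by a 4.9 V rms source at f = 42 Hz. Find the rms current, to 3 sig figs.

164 mA

ω = 2πf = 263.9 rad/s
X_L = ωL = 4.35 Ω
X_C = 1/(ωC) = 15.2 Ω
Net reactance X = X_L − X_C = -10.8 Ω
Z = 27.8 − j10.8 Ω
|Z| = √(27.8² + 10.8²) = 29.8 Ω
I = V/|Z| = 4.9/29.8 = 164 mA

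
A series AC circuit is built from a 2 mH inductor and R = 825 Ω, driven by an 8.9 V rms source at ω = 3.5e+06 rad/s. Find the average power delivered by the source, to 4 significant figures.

1.315 mW

X_L = ωL = 7000 Ω
Z = 825.0 + j7000 Ω
|Z| = √(825.0² + 7000²) = 7048 Ω
∠Z = arctan(7000/825.0) = 83.28°
I = V/|Z| = 1.263 mA
P = VI cos φ = 8.9 × 0.001263 × cos(83.28°) = 1.315 mW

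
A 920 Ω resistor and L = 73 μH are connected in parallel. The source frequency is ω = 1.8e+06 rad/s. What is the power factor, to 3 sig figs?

X_L = ωL = 131 Ω
Parallel: admittances add. Y = 1/R + 1/(jωL)
Y = (0.00109 − j0.00761) S
|Y| = 0.00769 S → |Z| = 1/|Y| = 130 Ω, ∠Z = −∠Y = 81.9°
cos φ = cos(81.9°) = 0.141

0.141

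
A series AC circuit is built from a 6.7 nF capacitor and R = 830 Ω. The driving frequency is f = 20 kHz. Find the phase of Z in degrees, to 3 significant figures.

ω = 2πf = 125700 rad/s
X_C = 1/(ωC) = 1190 Ω
Z = 830 − j1190 Ω
|Z| = √(830² + 1190²) = 1450 Ω
∠Z = arctan(-1190/830) = -55.1°

-55.1°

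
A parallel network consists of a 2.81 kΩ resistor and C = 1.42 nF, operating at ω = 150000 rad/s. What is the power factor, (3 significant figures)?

X_C = 1/(ωC) = 4690 Ω
Parallel: admittances add. Y = 1/R + jωC
Y = (0.000356 + j0.000213) S
|Y| = 0.000415 S → |Z| = 1/|Y| = 2410 Ω, ∠Z = −∠Y = -30.9°
cos φ = cos(-30.9°) = 0.858

0.858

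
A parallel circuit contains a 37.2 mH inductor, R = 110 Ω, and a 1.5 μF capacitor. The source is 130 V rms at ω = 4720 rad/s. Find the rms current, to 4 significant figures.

1.195 A

X_L = ωL = 175.6 Ω
X_C = 1/(ωC) = 141.2 Ω
Parallel: admittances add. Y = 1/R + 1/(jωL) + jωC
Y = (0.009091 + j0.001385) S
|Y| = 0.009196 S → |Z| = 1/|Y| = 108.7 Ω, ∠Z = −∠Y = -8.661°
I = V/|Z| = 130/108.7 = 1.195 A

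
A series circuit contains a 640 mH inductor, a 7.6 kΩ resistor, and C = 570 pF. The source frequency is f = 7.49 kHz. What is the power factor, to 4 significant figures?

0.7279

ω = 2πf = 47060 rad/s
X_L = ωL = 30120 Ω
X_C = 1/(ωC) = 37280 Ω
Net reactance X = X_L − X_C = -7160 Ω
Z = 7600 − j7160 Ω
|Z| = √(7600² + 7160²) = 10440 Ω
∠Z = arctan(-7160/7600) = -43.29°
cos φ = cos(-43.29°) = 0.7279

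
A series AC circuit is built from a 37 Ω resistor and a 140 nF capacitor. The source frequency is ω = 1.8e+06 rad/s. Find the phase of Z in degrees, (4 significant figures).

-6.122°

X_C = 1/(ωC) = 3.968 Ω
Z = 37.00 − j3.968 Ω
|Z| = √(37.00² + 3.968²) = 37.21 Ω
∠Z = arctan(-3.968/37.00) = -6.122°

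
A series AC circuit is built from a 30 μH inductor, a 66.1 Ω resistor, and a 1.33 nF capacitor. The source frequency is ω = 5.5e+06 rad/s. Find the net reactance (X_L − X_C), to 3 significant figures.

X_L = ωL = 165 Ω
X_C = 1/(ωC) = 137 Ω
X = 165 − 137 = 28.3 Ω

28.3 Ω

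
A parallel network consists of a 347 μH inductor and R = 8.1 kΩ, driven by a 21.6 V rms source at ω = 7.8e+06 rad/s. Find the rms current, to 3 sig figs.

X_L = ωL = 2710 Ω
Parallel: admittances add. Y = 1/R + 1/(jωL)
Y = (0.000123 − j0.000369) S
|Y| = 0.000390 S → |Z| = 1/|Y| = 2570 Ω, ∠Z = −∠Y = 71.5°
I = V/|Z| = 21.6/2570 = 8.41 mA

8.41 mA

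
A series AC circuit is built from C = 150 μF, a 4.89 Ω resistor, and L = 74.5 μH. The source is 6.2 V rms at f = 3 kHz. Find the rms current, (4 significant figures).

ω = 2πf = 18850 rad/s
X_L = ωL = 1.404 Ω
X_C = 1/(ωC) = 0.3537 Ω
Net reactance X = X_L − X_C = 1.051 Ω
Z = 4.890 + j1.051 Ω
|Z| = √(4.890² + 1.051²) = 5.002 Ω
I = V/|Z| = 6.2/5.002 = 1.240 A

1.240 A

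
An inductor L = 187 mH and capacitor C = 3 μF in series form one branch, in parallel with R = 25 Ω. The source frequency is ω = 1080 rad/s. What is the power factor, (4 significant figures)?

0.9736

X_L = ωL = 202.0 Ω
X_C = 1/(ωC) = 308.6 Ω
Branch 1: Z₁ = R = 25.00 Ω
Branch 2 (series LC): Z₂ = j(X_L − X_C) = −j106.7 Ω
Parallel: Z = Z₁Z₂/(Z₁+Z₂), |Z| = 24.34 Ω, ∠Z = -13.19°
cos φ = cos(-13.19°) = 0.9736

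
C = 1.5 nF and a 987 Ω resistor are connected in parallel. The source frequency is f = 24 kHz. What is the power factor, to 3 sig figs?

ω = 2πf = 150800 rad/s
X_C = 1/(ωC) = 4420 Ω
Parallel: admittances add. Y = 1/R + jωC
Y = (0.00101 + j0.000226) S
|Y| = 0.00104 S → |Z| = 1/|Y| = 963 Ω, ∠Z = −∠Y = -12.6°
cos φ = cos(-12.6°) = 0.976

0.976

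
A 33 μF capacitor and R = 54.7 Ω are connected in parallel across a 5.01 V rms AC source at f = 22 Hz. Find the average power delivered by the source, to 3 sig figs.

ω = 2πf = 138.2 rad/s
X_C = 1/(ωC) = 219 Ω
Parallel: admittances add. Y = 1/R + jωC
Y = (0.0183 + j0.00456) S
|Y| = 0.0188 S → |Z| = 1/|Y| = 53.1 Ω, ∠Z = −∠Y = -14.0°
I = V/|Z| = 94.4 mA
P = VI cos φ = 5.01 × 0.0944 × cos(-14.0°) = 459 mW

459 mW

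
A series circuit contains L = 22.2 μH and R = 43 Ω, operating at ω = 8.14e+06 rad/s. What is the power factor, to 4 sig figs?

0.2315

X_L = ωL = 180.7 Ω
Z = 43.00 + j180.7 Ω
|Z| = √(43.00² + 180.7²) = 185.8 Ω
∠Z = arctan(180.7/43.00) = 76.62°
cos φ = cos(76.62°) = 0.2315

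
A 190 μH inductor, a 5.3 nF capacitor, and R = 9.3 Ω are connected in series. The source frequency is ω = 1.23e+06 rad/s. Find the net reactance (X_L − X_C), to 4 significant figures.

X_L = ωL = 233.7 Ω
X_C = 1/(ωC) = 153.4 Ω
X = 233.7 − 153.4 = 80.30 Ω

80.30 Ω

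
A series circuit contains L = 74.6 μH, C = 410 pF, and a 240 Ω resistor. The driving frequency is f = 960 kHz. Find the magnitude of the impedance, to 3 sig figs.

ω = 2πf = 6.032e+06 rad/s
X_L = ωL = 450 Ω
X_C = 1/(ωC) = 404 Ω
Net reactance X = X_L − X_C = 45.6 Ω
Z = 240 + j45.6 Ω
|Z| = √(240² + 45.6²) = 244 Ω

244 Ω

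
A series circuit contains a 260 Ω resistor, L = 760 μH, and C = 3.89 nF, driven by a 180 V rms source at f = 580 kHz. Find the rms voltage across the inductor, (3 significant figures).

184 V

ω = 2πf = 3.644e+06 rad/s
X_L = ωL = 2770 Ω
X_C = 1/(ωC) = 70.5 Ω
Net reactance X = X_L − X_C = 2700 Ω
Z = 260 + j2700 Ω
|Z| = √(260² + 2700²) = 2710 Ω
I = V/|Z| = 66.4 mA
V_L = I·|Z_L| = 0.0664 × 2770 = 184 V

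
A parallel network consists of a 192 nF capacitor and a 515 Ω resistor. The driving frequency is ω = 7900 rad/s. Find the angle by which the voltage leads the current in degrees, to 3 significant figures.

X_C = 1/(ωC) = 659 Ω
Parallel: admittances add. Y = 1/R + jωC
Y = (0.00194 + j0.00152) S
|Y| = 0.00246 S → |Z| = 1/|Y| = 406 Ω, ∠Z = −∠Y = -38.0°

-38.0°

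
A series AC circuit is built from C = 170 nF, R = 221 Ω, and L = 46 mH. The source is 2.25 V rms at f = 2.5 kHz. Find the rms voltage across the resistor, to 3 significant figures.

1.21 V

ω = 2πf = 15710 rad/s
X_L = ωL = 723 Ω
X_C = 1/(ωC) = 374 Ω
Net reactance X = X_L − X_C = 348 Ω
Z = 221 + j348 Ω
|Z| = √(221² + 348²) = 412 Ω
I = V/|Z| = 5.46 mA
V_R = I·|Z_R| = 0.00546 × 221 = 1.21 V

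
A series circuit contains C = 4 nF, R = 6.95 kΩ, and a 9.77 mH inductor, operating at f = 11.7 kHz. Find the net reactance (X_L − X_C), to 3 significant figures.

ω = 2πf = 73510 rad/s
X_L = ωL = 718 Ω
X_C = 1/(ωC) = 3400 Ω
X = 718 − 3400 = -2680 Ω

-2680 Ω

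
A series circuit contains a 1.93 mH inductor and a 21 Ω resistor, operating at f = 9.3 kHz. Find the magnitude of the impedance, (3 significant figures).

ω = 2πf = 58430 rad/s
X_L = ωL = 113 Ω
Z = 21.0 + j113 Ω
|Z| = √(21.0² + 113²) = 115 Ω

115 Ω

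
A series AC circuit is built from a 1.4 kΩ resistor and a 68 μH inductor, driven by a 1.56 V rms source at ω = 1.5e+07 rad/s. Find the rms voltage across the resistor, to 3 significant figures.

X_L = ωL = 1020 Ω
Z = 1400 + j1020 Ω
|Z| = √(1400² + 1020²) = 1730 Ω
I = V/|Z| = 901 μA
V_R = I·|Z_R| = 0.000901 × 1400 = 1.26 V

1.26 V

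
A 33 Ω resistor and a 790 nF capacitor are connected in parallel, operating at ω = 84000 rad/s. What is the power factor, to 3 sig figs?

0.415

X_C = 1/(ωC) = 15.1 Ω
Parallel: admittances add. Y = 1/R + jωC
Y = (0.0303 + j0.0664) S
|Y| = 0.0730 S → |Z| = 1/|Y| = 13.7 Ω, ∠Z = −∠Y = -65.5°
cos φ = cos(-65.5°) = 0.415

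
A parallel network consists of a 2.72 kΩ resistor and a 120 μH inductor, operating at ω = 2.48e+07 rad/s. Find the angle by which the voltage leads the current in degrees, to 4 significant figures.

42.43°

X_L = ωL = 2976 Ω
Parallel: admittances add. Y = 1/R + 1/(jωL)
Y = (0.0003676 − j0.0003360) S
|Y| = 0.0004981 S → |Z| = 1/|Y| = 2008 Ω, ∠Z = −∠Y = 42.43°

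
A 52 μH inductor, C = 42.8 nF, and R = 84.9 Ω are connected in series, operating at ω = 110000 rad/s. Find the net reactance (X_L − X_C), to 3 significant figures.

X_L = ωL = 5.72 Ω
X_C = 1/(ωC) = 212 Ω
X = 5.72 − 212 = -207 Ω

-207 Ω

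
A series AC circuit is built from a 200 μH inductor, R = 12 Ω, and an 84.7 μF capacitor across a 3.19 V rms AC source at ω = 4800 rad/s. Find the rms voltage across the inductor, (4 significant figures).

X_L = ωL = 0.9600 Ω
X_C = 1/(ωC) = 2.460 Ω
Net reactance X = X_L − X_C = -1.500 Ω
Z = 12.00 − j1.500 Ω
|Z| = √(12.00² + 1.500²) = 12.09 Ω
I = V/|Z| = 263.8 mA
V_L = I·|Z_L| = 0.2638 × 0.9600 = 0.2532 V

0.2532 V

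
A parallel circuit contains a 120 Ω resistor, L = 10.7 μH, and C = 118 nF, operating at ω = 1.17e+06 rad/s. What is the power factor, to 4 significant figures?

X_L = ωL = 12.52 Ω
X_C = 1/(ωC) = 7.243 Ω
Parallel: admittances add. Y = 1/R + 1/(jωL) + jωC
Y = (0.008333 + j0.05818) S
|Y| = 0.05878 S → |Z| = 1/|Y| = 17.01 Ω, ∠Z = −∠Y = -81.85°
cos φ = cos(-81.85°) = 0.1418

0.1418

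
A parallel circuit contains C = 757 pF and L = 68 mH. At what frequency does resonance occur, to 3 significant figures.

22.2 kHz

ω₀ = 1/√(LC) = 1/√(0.068 × 7.57e-10) = 139400 rad/s
f₀ = ω₀/(2π) = 22.2 kHz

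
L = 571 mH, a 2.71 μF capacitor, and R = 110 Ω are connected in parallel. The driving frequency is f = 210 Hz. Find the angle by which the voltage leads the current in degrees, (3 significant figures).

-13.9°

ω = 2πf = 1319 rad/s
X_L = ωL = 753 Ω
X_C = 1/(ωC) = 280 Ω
Parallel: admittances add. Y = 1/R + 1/(jωL) + jωC
Y = (0.00909 + j0.00225) S
|Y| = 0.00936 S → |Z| = 1/|Y| = 107 Ω, ∠Z = −∠Y = -13.9°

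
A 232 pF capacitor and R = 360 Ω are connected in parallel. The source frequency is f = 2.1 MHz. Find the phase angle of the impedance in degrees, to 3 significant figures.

-47.8°

ω = 2πf = 1.319e+07 rad/s
X_C = 1/(ωC) = 327 Ω
Parallel: admittances add. Y = 1/R + jωC
Y = (0.00278 + j0.00306) S
|Y| = 0.00413 S → |Z| = 1/|Y| = 242 Ω, ∠Z = −∠Y = -47.8°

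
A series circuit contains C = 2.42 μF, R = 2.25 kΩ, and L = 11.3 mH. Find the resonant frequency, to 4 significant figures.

962.4 Hz

ω₀ = 1/√(LC) = 1/√(0.0113 × 2.42e-06) = 6047 rad/s
f₀ = ω₀/(2π) = 962.4 Hz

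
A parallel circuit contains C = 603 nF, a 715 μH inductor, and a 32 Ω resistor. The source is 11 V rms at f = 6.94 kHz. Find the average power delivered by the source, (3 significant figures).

ω = 2πf = 43610 rad/s
X_L = ωL = 31.2 Ω
X_C = 1/(ωC) = 38.0 Ω
Parallel: admittances add. Y = 1/R + 1/(jωL) + jωC
Y = (0.0312 − j0.00578) S
|Y| = 0.0318 S → |Z| = 1/|Y| = 31.5 Ω, ∠Z = −∠Y = 10.5°
I = V/|Z| = 350 mA
P = VI cos φ = 11 × 0.350 × cos(10.5°) = 3.78 W

3.78 W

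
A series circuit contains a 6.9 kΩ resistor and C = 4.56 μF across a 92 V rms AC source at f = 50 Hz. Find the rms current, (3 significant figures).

ω = 2πf = 314.2 rad/s
X_C = 1/(ωC) = 698 Ω
Z = 6900 − j698 Ω
|Z| = √(6900² + 698²) = 6940 Ω
I = V/|Z| = 92/6940 = 13.3 mA

13.3 mA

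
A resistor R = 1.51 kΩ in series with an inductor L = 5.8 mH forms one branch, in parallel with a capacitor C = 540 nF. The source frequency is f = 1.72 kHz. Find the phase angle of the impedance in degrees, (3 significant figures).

-83.5°

ω = 2πf = 10810 rad/s
X_L = ωL = 62.7 Ω
X_C = 1/(ωC) = 171 Ω
Branch 1 (R+jX_L): Z₁ = 1510 + j62.7 Ω, |Z₁| = 1510 Ω
Branch 2 (−jX_C): Z₂ = −j171 Ω
Parallel: Z = Z₁Z₂/(Z₁+Z₂), |Z| = 171 Ω, ∠Z = -83.5°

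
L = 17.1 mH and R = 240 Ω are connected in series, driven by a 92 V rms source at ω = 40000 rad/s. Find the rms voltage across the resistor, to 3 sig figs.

X_L = ωL = 684 Ω
Z = 240 + j684 Ω
|Z| = √(240² + 684²) = 725 Ω
I = V/|Z| = 127 mA
V_R = I·|Z_R| = 0.127 × 240 = 30.5 V

30.5 V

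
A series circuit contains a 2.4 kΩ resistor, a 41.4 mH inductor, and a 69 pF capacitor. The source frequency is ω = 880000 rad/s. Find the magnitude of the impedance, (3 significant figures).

20100 Ω

X_L = ωL = 36400 Ω
X_C = 1/(ωC) = 16500 Ω
Net reactance X = X_L − X_C = 20000 Ω
Z = 2400 + j20000 Ω
|Z| = √(2400² + 20000²) = 20100 Ω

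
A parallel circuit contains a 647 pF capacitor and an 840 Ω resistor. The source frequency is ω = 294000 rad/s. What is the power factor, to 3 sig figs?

X_C = 1/(ωC) = 5260 Ω
Parallel: admittances add. Y = 1/R + jωC
Y = (0.00119 + j0.000190) S
|Y| = 0.00121 S → |Z| = 1/|Y| = 829 Ω, ∠Z = −∠Y = -9.08°
cos φ = cos(-9.08°) = 0.987

0.987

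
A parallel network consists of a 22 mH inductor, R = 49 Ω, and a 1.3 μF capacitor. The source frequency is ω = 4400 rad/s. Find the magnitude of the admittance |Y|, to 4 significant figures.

20.92 mS

X_L = ωL = 96.80 Ω
X_C = 1/(ωC) = 174.8 Ω
Parallel: admittances add. Y = 1/R + 1/(jωL) + jωC
Y = (0.02041 − j0.004611) S
|Y| = 0.02092 S → |Z| = 1/|Y| = 47.80 Ω, ∠Z = −∠Y = 12.73°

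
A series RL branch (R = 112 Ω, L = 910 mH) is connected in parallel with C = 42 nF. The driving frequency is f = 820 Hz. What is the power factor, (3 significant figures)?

0.845

ω = 2πf = 5152 rad/s
X_L = ωL = 4690 Ω
X_C = 1/(ωC) = 4620 Ω
Branch 1 (R+jX_L): Z₁ = 112 + j4690 Ω, |Z₁| = 4690 Ω
Branch 2 (−jX_C): Z₂ = −j4620 Ω
Parallel: Z = Z₁Z₂/(Z₁+Z₂), |Z| = 166000 Ω, ∠Z = -32.4°
cos φ = cos(-32.4°) = 0.845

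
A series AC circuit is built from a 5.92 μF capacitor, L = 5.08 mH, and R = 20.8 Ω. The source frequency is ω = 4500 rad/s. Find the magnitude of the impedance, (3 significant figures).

25.5 Ω

X_L = ωL = 22.9 Ω
X_C = 1/(ωC) = 37.5 Ω
Net reactance X = X_L − X_C = -14.7 Ω
Z = 20.8 − j14.7 Ω
|Z| = √(20.8² + 14.7²) = 25.5 Ω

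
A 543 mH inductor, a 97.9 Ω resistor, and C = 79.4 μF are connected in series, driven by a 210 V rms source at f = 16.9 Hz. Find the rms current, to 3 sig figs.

ω = 2πf = 106.2 rad/s
X_L = ωL = 57.7 Ω
X_C = 1/(ωC) = 119 Ω
Net reactance X = X_L − X_C = -60.9 Ω
Z = 97.9 − j60.9 Ω
|Z| = √(97.9² + 60.9²) = 115 Ω
I = V/|Z| = 210/115 = 1.82 A

1.82 A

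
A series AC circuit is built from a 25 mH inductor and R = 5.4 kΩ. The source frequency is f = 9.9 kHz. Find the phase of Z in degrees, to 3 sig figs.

ω = 2πf = 62200 rad/s
X_L = ωL = 1560 Ω
Z = 5400 + j1560 Ω
|Z| = √(5400² + 1560²) = 5620 Ω
∠Z = arctan(1560/5400) = 16.1°

16.1°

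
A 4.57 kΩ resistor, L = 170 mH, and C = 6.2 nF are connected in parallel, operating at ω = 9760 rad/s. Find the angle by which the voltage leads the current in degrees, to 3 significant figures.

68.0°

X_L = ωL = 1660 Ω
X_C = 1/(ωC) = 16500 Ω
Parallel: admittances add. Y = 1/R + 1/(jωL) + jωC
Y = (0.000219 − j0.000542) S
|Y| = 0.000585 S → |Z| = 1/|Y| = 1710 Ω, ∠Z = −∠Y = 68.0°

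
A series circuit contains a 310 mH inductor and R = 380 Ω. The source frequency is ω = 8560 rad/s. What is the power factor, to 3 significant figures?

0.142

X_L = ωL = 2650 Ω
Z = 380 + j2650 Ω
|Z| = √(380² + 2650²) = 2680 Ω
∠Z = arctan(2650/380) = 81.9°
cos φ = cos(81.9°) = 0.142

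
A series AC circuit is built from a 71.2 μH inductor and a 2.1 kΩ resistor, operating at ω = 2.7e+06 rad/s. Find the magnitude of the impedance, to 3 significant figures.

2110 Ω

X_L = ωL = 192 Ω
Z = 2100 + j192 Ω
|Z| = √(2100² + 192²) = 2110 Ω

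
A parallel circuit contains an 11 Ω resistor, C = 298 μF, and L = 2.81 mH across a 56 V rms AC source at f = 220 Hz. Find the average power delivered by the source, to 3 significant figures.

285 W

ω = 2πf = 1382 rad/s
X_L = ωL = 3.88 Ω
X_C = 1/(ωC) = 2.43 Ω
Parallel: admittances add. Y = 1/R + 1/(jωL) + jωC
Y = (0.0909 + j0.154) S
|Y| = 0.179 S → |Z| = 1/|Y| = 5.58 Ω, ∠Z = −∠Y = -59.5°
I = V/|Z| = 10.0 A
P = VI cos φ = 56 × 10.0 × cos(-59.5°) = 285 W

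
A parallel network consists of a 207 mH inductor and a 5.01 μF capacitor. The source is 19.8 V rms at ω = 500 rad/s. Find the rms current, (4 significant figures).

X_L = ωL = 103.5 Ω
X_C = 1/(ωC) = 399.2 Ω
Parallel: admittances add. Y = 1/(jωL) + jωC
Y = (0 − j0.007157) S
|Y| = 0.007157 S → |Z| = 1/|Y| = 139.7 Ω, ∠Z = −∠Y = 90.00°
I = V/|Z| = 19.8/139.7 = 141.7 mA

141.7 mA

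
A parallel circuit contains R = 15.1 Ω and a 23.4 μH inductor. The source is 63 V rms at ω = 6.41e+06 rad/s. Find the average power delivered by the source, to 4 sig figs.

X_L = ωL = 150.0 Ω
Parallel: admittances add. Y = 1/R + 1/(jωL)
Y = (0.06623 − j0.006667) S
|Y| = 0.06656 S → |Z| = 1/|Y| = 15.02 Ω, ∠Z = −∠Y = 5.749°
I = V/|Z| = 4.193 A
P = VI cos φ = 63 × 4.193 × cos(5.749°) = 262.8 W

262.8 W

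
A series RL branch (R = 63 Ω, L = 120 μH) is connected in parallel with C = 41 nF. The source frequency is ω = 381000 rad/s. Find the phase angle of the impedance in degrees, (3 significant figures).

-37.8°

X_L = ωL = 45.7 Ω
X_C = 1/(ωC) = 64.0 Ω
Branch 1 (R+jX_L): Z₁ = 63.0 + j45.7 Ω, |Z₁| = 77.8 Ω
Branch 2 (−jX_C): Z₂ = −j64.0 Ω
Parallel: Z = Z₁Z₂/(Z₁+Z₂), |Z| = 76.0 Ω, ∠Z = -37.8°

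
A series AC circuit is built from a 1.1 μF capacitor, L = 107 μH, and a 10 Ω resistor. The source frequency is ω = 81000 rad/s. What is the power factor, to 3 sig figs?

0.969

X_L = ωL = 8.67 Ω
X_C = 1/(ωC) = 11.2 Ω
Net reactance X = X_L − X_C = -2.56 Ω
Z = 10.0 − j2.56 Ω
|Z| = √(10.0² + 2.56²) = 10.3 Ω
∠Z = arctan(-2.56/10.0) = -14.3°
cos φ = cos(-14.3°) = 0.969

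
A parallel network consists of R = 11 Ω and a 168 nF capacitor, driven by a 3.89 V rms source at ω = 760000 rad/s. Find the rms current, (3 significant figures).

610 mA

X_C = 1/(ωC) = 7.83 Ω
Parallel: admittances add. Y = 1/R + jωC
Y = (0.0909 + j0.128) S
|Y| = 0.157 S → |Z| = 1/|Y| = 6.38 Ω, ∠Z = −∠Y = -54.5°
I = V/|Z| = 3.89/6.38 = 610 mA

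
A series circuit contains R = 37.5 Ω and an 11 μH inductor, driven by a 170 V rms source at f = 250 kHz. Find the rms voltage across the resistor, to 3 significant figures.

154 V

ω = 2πf = 1.571e+06 rad/s
X_L = ωL = 17.3 Ω
Z = 37.5 + j17.3 Ω
|Z| = √(37.5² + 17.3²) = 41.3 Ω
I = V/|Z| = 4.12 A
V_R = I·|Z_R| = 4.12 × 37.5 = 154 V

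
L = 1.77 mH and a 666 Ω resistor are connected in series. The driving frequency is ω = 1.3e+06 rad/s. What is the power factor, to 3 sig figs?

X_L = ωL = 2300 Ω
Z = 666 + j2300 Ω
|Z| = √(666² + 2300²) = 2400 Ω
∠Z = arctan(2300/666) = 73.9°
cos φ = cos(73.9°) = 0.278

0.278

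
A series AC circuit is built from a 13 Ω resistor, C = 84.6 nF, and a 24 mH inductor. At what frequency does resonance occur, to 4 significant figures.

3.532 kHz

ω₀ = 1/√(LC) = 1/√(0.024 × 8.46e-08) = 22190 rad/s
f₀ = ω₀/(2π) = 3.532 kHz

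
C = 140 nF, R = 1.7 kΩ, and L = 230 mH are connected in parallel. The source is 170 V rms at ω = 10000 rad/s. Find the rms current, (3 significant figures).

X_L = ωL = 2300 Ω
X_C = 1/(ωC) = 714 Ω
Parallel: admittances add. Y = 1/R + 1/(jωL) + jωC
Y = (0.000588 + j0.000965) S
|Y| = 0.00113 S → |Z| = 1/|Y| = 885 Ω, ∠Z = −∠Y = -58.6°
I = V/|Z| = 170/885 = 192 mA

192 mA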